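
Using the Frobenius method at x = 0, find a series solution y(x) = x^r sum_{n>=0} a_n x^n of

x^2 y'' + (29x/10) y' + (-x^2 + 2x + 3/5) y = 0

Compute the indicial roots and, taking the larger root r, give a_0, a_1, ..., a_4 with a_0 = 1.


Write in Frobenius form y'' + (p(x)/x) y' + (q(x)/x^2) y = 0:
  p(x) = 29/10,  q(x) = -x^2 + 2x + 3/5.
Indicial equation: r(r-1) + (29/10) r + (3/5) = 0 -> roots r_1 = -2/5, r_2 = -3/2.
Take r = r_1 = -2/5. Let y(x) = x^r sum_{n>=0} a_n x^n with a_0 = 1.
Substitute y = x^r sum a_n x^n and match x^{r+n}. The recurrence is
  D(n) a_n + 2 a_{n-1} - 1 a_{n-2} = 0,  where D(n) = (r+n)(r+n-1) + (29/10)(r+n) + (3/5).
  a_n = [-2 a_{n-1} + 1 a_{n-2}] / D(n).
Since the indicial polynomial factors as (r - r_1)(r - r_2), D(n) = (r_1 + n - r_1)(r_1 + n - r_2) = n(n + 11/10).
Evaluating step by step (a_0 = 1):
  n = 1: D(1) = 1(1 + 11/10) = 21/10; numerator = -2(1) = -2; a_1 = (-2)/(21/10) = -20/21
  n = 2: D(2) = 2(2 + 11/10) = 31/5; numerator = -2(-20/21) + 1(1) = 61/21; a_2 = (61/21)/(31/5) = 305/651
  n = 3: D(3) = 3(3 + 11/10) = 123/10; numerator = -2(305/651) + 1(-20/21) = -410/217; a_3 = (-410/217)/(123/10) = -100/651
  n = 4: D(4) = 4(4 + 11/10) = 102/5; numerator = -2(-100/651) + 1(305/651) = 505/651; a_4 = (505/651)/(102/5) = 2525/66402

r = -2/5; a_0 = 1; a_1 = -20/21; a_2 = 305/651; a_3 = -100/651; a_4 = 2525/66402


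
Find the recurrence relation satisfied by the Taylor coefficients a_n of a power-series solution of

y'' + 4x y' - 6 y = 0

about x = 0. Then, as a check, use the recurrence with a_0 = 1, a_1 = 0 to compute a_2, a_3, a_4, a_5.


Substitute y = sum_n a_n x^n.
y''(x) has coefficient (n+2)(n+1) a_{n+2} at x^n;
4 x y'(x) has coefficient 4 n a_n at x^n (shift);
-6 y(x) has coefficient -6 a_n at x^n.
Matching x^n: (n+2)(n+1) a_{n+2} + (4n - 6) a_n = 0.
Thus a_{n+2} = (-4n + 6) / ((n+1)(n+2)) * a_n.

Check with a_0 = 1, a_1 = 0 (apply the recurrence for n = 0, 1, 2, 3): a_0 = 1, a_1 = 0, a_2 = 3, a_3 = 0, a_4 = -1/2, a_5 = 0.

a_(n+2) = (-4n + 6) / ((n+1)(n+2)) * a_n; check: a_0 = 1, a_1 = 0, a_2 = 3, a_3 = 0, a_4 = -1/2, a_5 = 0


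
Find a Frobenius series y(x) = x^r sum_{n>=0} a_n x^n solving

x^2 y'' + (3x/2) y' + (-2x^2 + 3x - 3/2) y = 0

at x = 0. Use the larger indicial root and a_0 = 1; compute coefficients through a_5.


Write in Frobenius form y'' + (p(x)/x) y' + (q(x)/x^2) y = 0:
  p(x) = 3/2,  q(x) = -2x^2 + 3x - 3/2.
Indicial equation: r(r-1) + (3/2) r + (-3/2) = 0 -> roots r_1 = 1, r_2 = -3/2.
Take r = r_1 = 1. Let y(x) = x^r sum_{n>=0} a_n x^n with a_0 = 1.
Substitute y = x^r sum a_n x^n and match x^{r+n}. The recurrence is
  D(n) a_n + 3 a_{n-1} - 2 a_{n-2} = 0,  where D(n) = (r+n)(r+n-1) + (3/2)(r+n) + (-3/2).
  a_n = [-3 a_{n-1} + 2 a_{n-2}] / D(n).
Since the indicial polynomial factors as (r - r_1)(r - r_2), D(n) = (r_1 + n - r_1)(r_1 + n - r_2) = n(n + 5/2).
Evaluating step by step (a_0 = 1):
  n = 1: D(1) = 1(1 + 5/2) = 7/2; numerator = -3(1) = -3; a_1 = (-3)/(7/2) = -6/7
  n = 2: D(2) = 2(2 + 5/2) = 9; numerator = -3(-6/7) + 2(1) = 32/7; a_2 = (32/7)/(9) = 32/63
  n = 3: D(3) = 3(3 + 5/2) = 33/2; numerator = -3(32/63) + 2(-6/7) = -68/21; a_3 = (-68/21)/(33/2) = -136/693
  n = 4: D(4) = 4(4 + 5/2) = 26; numerator = -3(-136/693) + 2(32/63) = 1112/693; a_4 = (1112/693)/(26) = 556/9009
  n = 5: D(5) = 5(5 + 5/2) = 75/2; numerator = -3(556/9009) + 2(-136/693) = -5204/9009; a_5 = (-5204/9009)/(75/2) = -10408/675675

r = 1; a_0 = 1; a_1 = -6/7; a_2 = 32/63; a_3 = -136/693; a_4 = 556/9009; a_5 = -10408/675675


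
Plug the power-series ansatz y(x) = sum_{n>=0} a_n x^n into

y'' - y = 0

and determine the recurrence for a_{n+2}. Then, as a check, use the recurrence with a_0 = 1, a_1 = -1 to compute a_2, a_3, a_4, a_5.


Substitute y = sum_n a_n x^n into y'' + (const) y = 0.
y''(x) = sum_{n>=0} (n+2)(n+1) a_{n+2} x^n.
The ODE becomes sum_n [(n+2)(n+1) a_{n+2} - 1 a_n] x^n = 0.
Setting each coefficient to zero gives the recurrence:
  (n+2)(n+1) a_{n+2} - 1 a_n = 0,
  a_{n+2} = 1 / ((n+1)(n+2)) a_n.

Check with a_0 = 1, a_1 = -1 (apply the recurrence for n = 0, 1, 2, 3): a_0 = 1, a_1 = -1, a_2 = 1/2, a_3 = -1/6, a_4 = 1/24, a_5 = -1/120.

a_{n+2} = 1/((n+1)(n+2)) * a_n; check: a_0 = 1, a_1 = -1, a_2 = 1/2, a_3 = -1/6, a_4 = 1/24, a_5 = -1/120


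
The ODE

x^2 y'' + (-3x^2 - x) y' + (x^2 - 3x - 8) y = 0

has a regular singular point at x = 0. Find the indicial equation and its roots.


Divide by x^2 to reach normal form y'' + P_1(x) y' + P_2(x) y = 0 with P_1(x) = -3 - 1/x and P_2(x) = 1 - 3/x - 8/x^2.
x = 0 is a singular point because the y'-coefficient -3 - 1/x has a pole at x = 0 and the y-coefficient 1 - 3/x - 8/x^2 has a pole at x = 0.
It is a regular singular point because x P_1(x) = p(x) = -3x - 1 and x^2 P_2(x) = q(x) = x^2 - 3x - 8 are polynomials, hence analytic at x = 0.
p(0) = -1,  q(0) = -8.
Indicial equation: r(r-1) + p(0) r + q(0) = 0, i.e. r^2 + (p(0) - 1) r + q(0) = 0, i.e. r^2 - 2 r - 8 = 0.
Discriminant: (-2)^2 - 4(-8) = 36, so r = (2 ± 6)/2.
Solving: r_1 = 4, r_2 = -2.

indicial: r^2 - 2 r - 8 = 0; roots r_1 = 4, r_2 = -2


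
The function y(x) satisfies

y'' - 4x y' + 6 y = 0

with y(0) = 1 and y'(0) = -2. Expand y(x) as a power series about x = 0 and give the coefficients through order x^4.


Ansatz: y(x) = sum_{n>=0} a_n x^n, so y'(x) = sum_{n>=1} n a_n x^(n-1) and y''(x) = sum_{n>=2} n(n-1) a_n x^(n-2).
Substitute into P(x) y'' + Q(x) y' + R(x) y = 0 with P(x) = 1, Q(x) = -4x, R(x) = 6, and match powers of x.
Initial conditions: a_0 = 1, a_1 = -2.
Setting the coefficient of each power of x to zero and solving order by order (substituting the coefficients already found):
  x^0: 2 a_2 + 6 a_0 = 0  ->  2 a_2 = -6 a_0 = -6  ->  a_2 = -3
  x^1: 6 a_3 + 2 a_1 = 0  ->  6 a_3 = -2 a_1 = 4  ->  a_3 = 2/3
  x^2: 12 a_4 - 2 a_2 = 0  ->  12 a_4 = 2 a_2 = -6  ->  a_4 = -1/2
Truncated series: y(x) = 1 - 2 x - 3 x^2 + (2/3) x^3 - (1/2) x^4 + O(x^5).

a_0 = 1; a_1 = -2; a_2 = -3; a_3 = 2/3; a_4 = -1/2


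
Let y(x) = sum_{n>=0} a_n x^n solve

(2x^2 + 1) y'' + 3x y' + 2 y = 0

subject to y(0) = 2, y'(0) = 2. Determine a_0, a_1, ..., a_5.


Ansatz: y(x) = sum_{n>=0} a_n x^n, so y'(x) = sum_{n>=1} n a_n x^(n-1) and y''(x) = sum_{n>=2} n(n-1) a_n x^(n-2).
Substitute into P(x) y'' + Q(x) y' + R(x) y = 0 with P(x) = 2x^2 + 1, Q(x) = 3x, R(x) = 2, and match powers of x.
Initial conditions: a_0 = 2, a_1 = 2.
Setting the coefficient of each power of x to zero and solving order by order (substituting the coefficients already found):
  x^0: 2 a_2 + 2 a_0 = 0  ->  2 a_2 = -2 a_0 = -4  ->  a_2 = -2
  x^1: 6 a_3 + 5 a_1 = 0  ->  6 a_3 = -5 a_1 = -10  ->  a_3 = -5/3
  x^2: 12 a_4 + 12 a_2 = 0  ->  12 a_4 = -12 a_2 = 24  ->  a_4 = 2
  x^3: 20 a_5 + 23 a_3 = 0  ->  20 a_5 = -23 a_3 = 115/3  ->  a_5 = 23/12
Truncated series: y(x) = 2 + 2 x - 2 x^2 - (5/3) x^3 + 2 x^4 + (23/12) x^5 + O(x^6).

a_0 = 2; a_1 = 2; a_2 = -2; a_3 = -5/3; a_4 = 2; a_5 = 23/12


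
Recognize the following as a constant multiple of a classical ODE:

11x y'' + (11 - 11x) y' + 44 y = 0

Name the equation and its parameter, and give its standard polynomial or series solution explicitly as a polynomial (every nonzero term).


All three coefficients share the factor 11; dividing through by 11 gives  x y'' + (1 - x) y' + 4 y = 0.
This matches the Laguerre equation x y'' + (1 - x) y' + n y = 0 with n = 4; the polynomial solution is L_4(x).
With y = sum_k a_k x^k, matching x^k gives (k+1)k a_{k+1} + (k+1) a_{k+1} - k a_k + n a_k = 0, i.e. (k+1)^2 a_{k+1} = (k - n) a_k = (k - 4) a_k. The right side vanishes at k = 4, so the series terminates at degree 4.
Standard normalization L_n(0) = 1 gives a_0 = 1. Work upward with a_{k+1} = (k - 4) a_k / (k+1)^2:
  a_1 = (0 - 4)(1) / 1^2 = -4/1 = -4
  a_2 = (1 - 4)(-4) / 2^2 = 12/4 = 3
  a_3 = (2 - 4)(3) / 3^2 = -6/9 = -2/3
  a_4 = (3 - 4)(-2/3) / 4^2 = (2/3)/16 = 1/24
Hence L_4(x) = x^4/24 - 2 x^3/3 + 3 x^2 - 4 x + 1.

L_4(x); series = x^4/24 - 2 x^3/3 + 3 x^2 - 4 x + 1


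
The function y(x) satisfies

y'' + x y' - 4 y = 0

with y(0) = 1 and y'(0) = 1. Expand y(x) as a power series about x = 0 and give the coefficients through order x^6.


Ansatz: y(x) = sum_{n>=0} a_n x^n, so y'(x) = sum_{n>=1} n a_n x^(n-1) and y''(x) = sum_{n>=2} n(n-1) a_n x^(n-2).
Substitute into P(x) y'' + Q(x) y' + R(x) y = 0 with P(x) = 1, Q(x) = x, R(x) = -4, and match powers of x.
Initial conditions: a_0 = 1, a_1 = 1.
Setting the coefficient of each power of x to zero and solving order by order (substituting the coefficients already found):
  x^0: 2 a_2 - 4 a_0 = 0  ->  2 a_2 = 4 a_0 = 4  ->  a_2 = 2
  x^1: 6 a_3 - 3 a_1 = 0  ->  6 a_3 = 3 a_1 = 3  ->  a_3 = 1/2
  x^2: 12 a_4 - 2 a_2 = 0  ->  12 a_4 = 2 a_2 = 4  ->  a_4 = 1/3
  x^3: 20 a_5 - a_3 = 0  ->  20 a_5 = a_3 = 1/2  ->  a_5 = 1/40
  x^4: 30 a_6 = 0  ->  a_6 = 0
Truncated series: y(x) = 1 + x + 2 x^2 + (1/2) x^3 + (1/3) x^4 + (1/40) x^5 + O(x^7).

a_0 = 1; a_1 = 1; a_2 = 2; a_3 = 1/2; a_4 = 1/3; a_5 = 1/40; a_6 = 0


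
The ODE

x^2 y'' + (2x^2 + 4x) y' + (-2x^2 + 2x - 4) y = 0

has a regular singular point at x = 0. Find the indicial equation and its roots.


Divide by x^2 to reach normal form y'' + P_1(x) y' + P_2(x) y = 0 with P_1(x) = 2 + 4/x and P_2(x) = -2 + 2/x - 4/x^2.
x = 0 is a singular point because the y'-coefficient 2 + 4/x has a pole at x = 0 and the y-coefficient -2 + 2/x - 4/x^2 has a pole at x = 0.
It is a regular singular point because x P_1(x) = p(x) = 2x + 4 and x^2 P_2(x) = q(x) = -2x^2 + 2x - 4 are polynomials, hence analytic at x = 0.
p(0) = 4,  q(0) = -4.
Indicial equation: r(r-1) + p(0) r + q(0) = 0, i.e. r^2 + (p(0) - 1) r + q(0) = 0, i.e. r^2 + 3 r - 4 = 0.
Discriminant: (3)^2 - 4(-4) = 25, so r = (-3 ± 5)/2.
Solving: r_1 = 1, r_2 = -4.

indicial: r^2 + 3 r - 4 = 0; roots r_1 = 1, r_2 = -4


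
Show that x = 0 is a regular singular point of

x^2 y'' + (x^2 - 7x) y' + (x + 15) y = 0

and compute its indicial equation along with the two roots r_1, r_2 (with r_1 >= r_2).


Divide by x^2 to reach normal form y'' + P_1(x) y' + P_2(x) y = 0 with P_1(x) = 1 - 7/x and P_2(x) = 1/x + 15/x^2.
x = 0 is a singular point because the y'-coefficient 1 - 7/x has a pole at x = 0 and the y-coefficient 1/x + 15/x^2 has a pole at x = 0.
It is a regular singular point because x P_1(x) = p(x) = x - 7 and x^2 P_2(x) = q(x) = x + 15 are polynomials, hence analytic at x = 0.
p(0) = -7,  q(0) = 15.
Indicial equation: r(r-1) + p(0) r + q(0) = 0, i.e. r^2 + (p(0) - 1) r + q(0) = 0, i.e. r^2 - 8 r + 15 = 0.
Discriminant: (-8)^2 - 4(15) = 4, so r = (8 ± 2)/2.
Solving: r_1 = 5, r_2 = 3.

indicial: r^2 - 8 r + 15 = 0; roots r_1 = 5, r_2 = 3


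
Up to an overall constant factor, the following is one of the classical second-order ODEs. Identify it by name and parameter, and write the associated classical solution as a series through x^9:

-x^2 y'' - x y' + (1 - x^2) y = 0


All three coefficients share the factor -1; dividing through by -1 gives  x^2 y'' + x y' + (x^2 - 1) y = 0.
This matches the Bessel equation x^2 y'' + x y' + (x^2 - nu^2) y = 0 with nu^2 = 1, so nu = 1; the solution bounded at x = 0 is J_1(x).
Frobenius at x = 0: indicial roots ±nu; for r = nu the recurrence k(k + 2nu) c_k = -c_{k-2} gives the standard series J_nu(x) = sum_{k>=0} (-1)^k / (k! (k+nu)!) (x/2)^(2k+nu). Evaluate the first 5 terms:
  k = 0: (-1)^0 / (0! * 1! * 2^1) x^1 = 1/(1*1*2) x^1 = (1/2) x^1
  k = 1: (-1)^1 / (1! * 2! * 2^3) x^3 = -1/(1*2*8) x^3 = (-1/16) x^3
  k = 2: (-1)^2 / (2! * 3! * 2^5) x^5 = 1/(2*6*32) x^5 = (1/384) x^5
  k = 3: (-1)^3 / (3! * 4! * 2^7) x^7 = -1/(6*24*128) x^7 = (-1/18432) x^7
  k = 4: (-1)^4 / (4! * 5! * 2^9) x^9 = 1/(24*120*512) x^9 = (1/1474560) x^9
Hence J_1(x) = x^9/1474560 - x^7/18432 + x^5/384 - x^3/16 + x/2 + ....

J_1(x); series = x^9/1474560 - x^7/18432 + x^5/384 - x^3/16 + x/2


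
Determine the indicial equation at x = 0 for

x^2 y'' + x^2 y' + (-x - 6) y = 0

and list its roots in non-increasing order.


Divide by x^2 to reach normal form y'' + P_1(x) y' + P_2(x) y = 0 with P_1(x) = 1 and P_2(x) = -1/x - 6/x^2.
x = 0 is a singular point because the y-coefficient -1/x - 6/x^2 has a pole at x = 0.
It is a regular singular point because x P_1(x) = p(x) = x and x^2 P_2(x) = q(x) = -x - 6 are polynomials, hence analytic at x = 0.
p(0) = 0,  q(0) = -6.
Indicial equation: r(r-1) + p(0) r + q(0) = 0, i.e. r^2 + (p(0) - 1) r + q(0) = 0, i.e. r^2 - 1 r - 6 = 0.
Discriminant: (-1)^2 - 4(-6) = 25, so r = (1 ± 5)/2.
Solving: r_1 = 3, r_2 = -2.

indicial: r^2 - 1 r - 6 = 0; roots r_1 = 3, r_2 = -2


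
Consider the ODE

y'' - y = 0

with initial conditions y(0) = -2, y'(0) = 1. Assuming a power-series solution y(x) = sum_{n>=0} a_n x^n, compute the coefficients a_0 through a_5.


Ansatz: y(x) = sum_{n>=0} a_n x^n, so y'(x) = sum_{n>=1} n a_n x^(n-1) and y''(x) = sum_{n>=2} n(n-1) a_n x^(n-2).
Substitute into P(x) y'' + Q(x) y' + R(x) y = 0 with P(x) = 1, Q(x) = 0, R(x) = -1, and match powers of x.
Initial conditions: a_0 = -2, a_1 = 1.
Setting the coefficient of each power of x to zero and solving order by order (substituting the coefficients already found):
  x^0: 2 a_2 - a_0 = 0  ->  2 a_2 = a_0 = -2  ->  a_2 = -1
  x^1: 6 a_3 - a_1 = 0  ->  6 a_3 = a_1 = 1  ->  a_3 = 1/6
  x^2: 12 a_4 - a_2 = 0  ->  12 a_4 = a_2 = -1  ->  a_4 = -1/12
  x^3: 20 a_5 - a_3 = 0  ->  20 a_5 = a_3 = 1/6  ->  a_5 = 1/120
Truncated series: y(x) = -2 + x - x^2 + (1/6) x^3 - (1/12) x^4 + (1/120) x^5 + O(x^6).

a_0 = -2; a_1 = 1; a_2 = -1; a_3 = 1/6; a_4 = -1/12; a_5 = 1/120


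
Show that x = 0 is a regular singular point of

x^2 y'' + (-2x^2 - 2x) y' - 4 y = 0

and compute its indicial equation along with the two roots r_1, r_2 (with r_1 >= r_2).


Divide by x^2 to reach normal form y'' + P_1(x) y' + P_2(x) y = 0 with P_1(x) = -2 - 2/x and P_2(x) = -4/x^2.
x = 0 is a singular point because the y'-coefficient -2 - 2/x has a pole at x = 0 and the y-coefficient -4/x^2 has a pole at x = 0.
It is a regular singular point because x P_1(x) = p(x) = -2x - 2 and x^2 P_2(x) = q(x) = -4 are polynomials, hence analytic at x = 0.
p(0) = -2,  q(0) = -4.
Indicial equation: r(r-1) + p(0) r + q(0) = 0, i.e. r^2 + (p(0) - 1) r + q(0) = 0, i.e. r^2 - 3 r - 4 = 0.
Discriminant: (-3)^2 - 4(-4) = 25, so r = (3 ± 5)/2.
Solving: r_1 = 4, r_2 = -1.

indicial: r^2 - 3 r - 4 = 0; roots r_1 = 4, r_2 = -1


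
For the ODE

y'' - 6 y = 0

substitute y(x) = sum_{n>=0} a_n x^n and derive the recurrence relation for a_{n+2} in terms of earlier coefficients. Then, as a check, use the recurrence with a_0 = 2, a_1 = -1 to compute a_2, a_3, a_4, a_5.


Substitute y = sum_n a_n x^n into y'' + (const) y = 0.
y''(x) = sum_{n>=0} (n+2)(n+1) a_{n+2} x^n.
The ODE becomes sum_n [(n+2)(n+1) a_{n+2} - 6 a_n] x^n = 0.
Setting each coefficient to zero gives the recurrence:
  (n+2)(n+1) a_{n+2} - 6 a_n = 0,
  a_{n+2} = 6 / ((n+1)(n+2)) a_n.

Check with a_0 = 2, a_1 = -1 (apply the recurrence for n = 0, 1, 2, 3): a_0 = 2, a_1 = -1, a_2 = 6, a_3 = -1, a_4 = 3, a_5 = -3/10.

a_{n+2} = 6/((n+1)(n+2)) * a_n; check: a_0 = 2, a_1 = -1, a_2 = 6, a_3 = -1, a_4 = 3, a_5 = -3/10


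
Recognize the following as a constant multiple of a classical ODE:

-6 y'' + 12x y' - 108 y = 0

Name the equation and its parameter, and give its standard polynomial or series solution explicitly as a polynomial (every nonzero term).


All three coefficients share the factor -6; dividing through by -6 gives  y'' - 2x y' + 18 y = 0.
This matches the Hermite equation y'' - 2x y' + 2n y = 0 with 2n = 18, so n = 9; the polynomial solution is H_9(x).
With y = sum_k a_k x^k, matching x^k gives (k+2)(k+1) a_{k+2} = 2(k - n) a_k = 2(k - 9) a_k. The right side vanishes at k = 9, so the series with the parity of 9 terminates at degree 9.
Standard normalization: leading coefficient of H_n is 2^n, so a_9 = 2^9 = 512. Work downward with a_k = (k+1)(k+2) a_{k+2} / (2(k - n)):
  a_7 = (8)(9)(512) / (2(7 - 9)) = 36864/(-4) = -9216
  a_5 = (6)(7)(-9216) / (2(5 - 9)) = -387072/(-8) = 48384
  a_3 = (4)(5)(48384) / (2(3 - 9)) = 967680/(-12) = -80640
  a_1 = (2)(3)(-80640) / (2(1 - 9)) = -483840/(-16) = 30240
Hence H_9(x) = 512 x^9 - 9216 x^7 + 48384 x^5 - 80640 x^3 + 30240 x.

H_9(x); series = 512 x^9 - 9216 x^7 + 48384 x^5 - 80640 x^3 + 30240 x


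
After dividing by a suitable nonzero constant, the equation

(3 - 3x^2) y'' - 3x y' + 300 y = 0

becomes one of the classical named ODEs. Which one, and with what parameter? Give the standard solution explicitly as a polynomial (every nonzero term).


All three coefficients share the factor 3; dividing through by 3 gives  (1 - x^2) y'' - x y' + 100 y = 0.
This matches the Chebyshev equation (1 - x^2) y'' - x y' + n^2 y = 0 (note the -x y' term, not -2x y') with n^2 = 100, so n = 10; the polynomial solution is T_10(x).
With y = sum_k a_k x^k, matching x^k gives (k+2)(k+1) a_{k+2} = (k^2 - n^2) a_k = (k - 10)(k + 10) a_k. The right side vanishes at k = 10, so the series with the parity of 10 terminates at degree 10.
Standard normalization: leading coefficient of T_n is 2^(n-1), so a_10 = 2^9 = 512. Work downward with a_k = (k+1)(k+2) a_{k+2} / ((k - 10)(k + 10)):
  a_8 = (9)(10)(512) / ((8 - 10)(8 + 10)) = 46080/(-36) = -1280
  a_6 = (7)(8)(-1280) / ((6 - 10)(6 + 10)) = -71680/(-64) = 1120
  a_4 = (5)(6)(1120) / ((4 - 10)(4 + 10)) = 33600/(-84) = -400
  a_2 = (3)(4)(-400) / ((2 - 10)(2 + 10)) = -4800/(-96) = 50
  a_0 = (1)(2)(50) / ((0 - 10)(0 + 10)) = 100/(-100) = -1
Hence T_10(x) = 512 x^10 - 1280 x^8 + 1120 x^6 - 400 x^4 + 50 x^2 - 1.

T_10(x); series = 512 x^10 - 1280 x^8 + 1120 x^6 - 400 x^4 + 50 x^2 - 1


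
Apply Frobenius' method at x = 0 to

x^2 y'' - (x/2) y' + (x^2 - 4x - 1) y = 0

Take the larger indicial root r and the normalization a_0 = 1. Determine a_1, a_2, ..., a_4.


Write in Frobenius form y'' + (p(x)/x) y' + (q(x)/x^2) y = 0:
  p(x) = -1/2,  q(x) = x^2 - 4x - 1.
Indicial equation: r(r-1) + (-1/2) r + (-1) = 0 -> roots r_1 = 2, r_2 = -1/2.
Take r = r_1 = 2. Let y(x) = x^r sum_{n>=0} a_n x^n with a_0 = 1.
Substitute y = x^r sum a_n x^n and match x^{r+n}. The recurrence is
  D(n) a_n - 4 a_{n-1} + 1 a_{n-2} = 0,  where D(n) = (r+n)(r+n-1) + (-1/2)(r+n) + (-1).
  a_n = [4 a_{n-1} - 1 a_{n-2}] / D(n).
Since the indicial polynomial factors as (r - r_1)(r - r_2), D(n) = (r_1 + n - r_1)(r_1 + n - r_2) = n(n + 5/2).
Evaluating step by step (a_0 = 1):
  n = 1: D(1) = 1(1 + 5/2) = 7/2; numerator = 4(1) = 4; a_1 = (4)/(7/2) = 8/7
  n = 2: D(2) = 2(2 + 5/2) = 9; numerator = 4(8/7) - 1(1) = 25/7; a_2 = (25/7)/(9) = 25/63
  n = 3: D(3) = 3(3 + 5/2) = 33/2; numerator = 4(25/63) - 1(8/7) = 4/9; a_3 = (4/9)/(33/2) = 8/297
  n = 4: D(4) = 4(4 + 5/2) = 26; numerator = 4(8/297) - 1(25/63) = -601/2079; a_4 = (-601/2079)/(26) = -601/54054

r = 2; a_0 = 1; a_1 = 8/7; a_2 = 25/63; a_3 = 8/297; a_4 = -601/54054


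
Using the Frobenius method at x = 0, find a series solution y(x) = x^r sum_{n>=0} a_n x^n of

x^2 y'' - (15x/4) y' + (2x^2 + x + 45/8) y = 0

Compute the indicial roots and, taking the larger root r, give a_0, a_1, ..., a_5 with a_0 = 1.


Write in Frobenius form y'' + (p(x)/x) y' + (q(x)/x^2) y = 0:
  p(x) = -15/4,  q(x) = 2x^2 + x + 45/8.
Indicial equation: r(r-1) + (-15/4) r + (45/8) = 0 -> roots r_1 = 5/2, r_2 = 9/4.
Take r = r_1 = 5/2. Let y(x) = x^r sum_{n>=0} a_n x^n with a_0 = 1.
Substitute y = x^r sum a_n x^n and match x^{r+n}. The recurrence is
  D(n) a_n + 1 a_{n-1} + 2 a_{n-2} = 0,  where D(n) = (r+n)(r+n-1) + (-15/4)(r+n) + (45/8).
  a_n = [-1 a_{n-1} - 2 a_{n-2}] / D(n).
Since the indicial polynomial factors as (r - r_1)(r - r_2), D(n) = (r_1 + n - r_1)(r_1 + n - r_2) = n(n + 1/4).
Evaluating step by step (a_0 = 1):
  n = 1: D(1) = 1(1 + 1/4) = 5/4; numerator = -1(1) = -1; a_1 = (-1)/(5/4) = -4/5
  n = 2: D(2) = 2(2 + 1/4) = 9/2; numerator = -1(-4/5) - 2(1) = -6/5; a_2 = (-6/5)/(9/2) = -4/15
  n = 3: D(3) = 3(3 + 1/4) = 39/4; numerator = -1(-4/15) - 2(-4/5) = 28/15; a_3 = (28/15)/(39/4) = 112/585
  n = 4: D(4) = 4(4 + 1/4) = 17; numerator = -1(112/585) - 2(-4/15) = 40/117; a_4 = (40/117)/(17) = 40/1989
  n = 5: D(5) = 5(5 + 1/4) = 105/4; numerator = -1(40/1989) - 2(112/585) = -1336/3315; a_5 = (-1336/3315)/(105/4) = -5344/348075

r = 5/2; a_0 = 1; a_1 = -4/5; a_2 = -4/15; a_3 = 112/585; a_4 = 40/1989; a_5 = -5344/348075


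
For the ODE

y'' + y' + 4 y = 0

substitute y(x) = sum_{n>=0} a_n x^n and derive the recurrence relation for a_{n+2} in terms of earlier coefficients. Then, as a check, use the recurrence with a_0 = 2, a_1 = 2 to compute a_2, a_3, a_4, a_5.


Substitute y = sum_n a_n x^n.
y''(x) has coefficient (n+2)(n+1) a_{n+2} at x^n;
y'(x) has coefficient (n+1) a_{n+1} at x^n;
4 y(x) has coefficient 4 a_n at x^n.
Matching x^n: (n+2)(n+1) a_{n+2} + (n+1) a_{n+1} + 4 a_n = 0.
Thus a_{n+2} = [-(n+1) a_{n+1} - 4 a_n] / ((n+1)(n+2)).

Check with a_0 = 2, a_1 = 2 (apply the recurrence for n = 0, 1, 2, 3): a_0 = 2, a_1 = 2, a_2 = -5, a_3 = 1/3, a_4 = 19/12, a_5 = -23/60.

a_(n+2) = [-(n+1) a_(n+1) - 4 a_n] / ((n+1)(n+2)); check: a_0 = 2, a_1 = 2, a_2 = -5, a_3 = 1/3, a_4 = 19/12, a_5 = -23/60


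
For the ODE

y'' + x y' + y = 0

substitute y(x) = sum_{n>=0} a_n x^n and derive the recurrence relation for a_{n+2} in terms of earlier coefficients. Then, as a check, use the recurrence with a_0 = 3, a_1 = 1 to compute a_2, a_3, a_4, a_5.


Substitute y = sum_n a_n x^n.
y''(x) has coefficient (n+2)(n+1) a_{n+2} at x^n;
x y'(x) has coefficient n a_n at x^n (shift);
y(x) has coefficient 1 a_n at x^n.
Matching x^n: (n+2)(n+1) a_{n+2} + (n + 1) a_n = 0.
Thus a_{n+2} = (-n - 1) / ((n+1)(n+2)) * a_n.

Check with a_0 = 3, a_1 = 1 (apply the recurrence for n = 0, 1, 2, 3): a_0 = 3, a_1 = 1, a_2 = -3/2, a_3 = -1/3, a_4 = 3/8, a_5 = 1/15.

a_(n+2) = (-n - 1) / ((n+1)(n+2)) * a_n; check: a_0 = 3, a_1 = 1, a_2 = -3/2, a_3 = -1/3, a_4 = 3/8, a_5 = 1/15


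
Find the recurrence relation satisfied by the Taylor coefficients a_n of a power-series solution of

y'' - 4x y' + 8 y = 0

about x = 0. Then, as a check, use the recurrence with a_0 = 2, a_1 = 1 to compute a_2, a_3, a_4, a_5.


Substitute y = sum_n a_n x^n.
y''(x) has coefficient (n+2)(n+1) a_{n+2} at x^n;
-4 x y'(x) has coefficient -4 n a_n at x^n (shift);
8 y(x) has coefficient 8 a_n at x^n.
Matching x^n: (n+2)(n+1) a_{n+2} + (-4n + 8) a_n = 0.
Thus a_{n+2} = (4n - 8) / ((n+1)(n+2)) * a_n.

Check with a_0 = 2, a_1 = 1 (apply the recurrence for n = 0, 1, 2, 3): a_0 = 2, a_1 = 1, a_2 = -8, a_3 = -2/3, a_4 = 0, a_5 = -2/15.

a_(n+2) = (4n - 8) / ((n+1)(n+2)) * a_n; check: a_0 = 2, a_1 = 1, a_2 = -8, a_3 = -2/3, a_4 = 0, a_5 = -2/15


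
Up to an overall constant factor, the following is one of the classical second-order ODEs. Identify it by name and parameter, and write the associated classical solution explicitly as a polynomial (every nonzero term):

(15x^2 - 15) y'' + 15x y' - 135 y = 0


All three coefficients share the factor -15; dividing through by -15 gives  (1 - x^2) y'' - x y' + 9 y = 0.
This matches the Chebyshev equation (1 - x^2) y'' - x y' + n^2 y = 0 (note the -x y' term, not -2x y') with n^2 = 9, so n = 3; the polynomial solution is T_3(x).
With y = sum_k a_k x^k, matching x^k gives (k+2)(k+1) a_{k+2} = (k^2 - n^2) a_k = (k - 3)(k + 3) a_k. The right side vanishes at k = 3, so the series with the parity of 3 terminates at degree 3.
Standard normalization: leading coefficient of T_n is 2^(n-1), so a_3 = 2^2 = 4. Work downward with a_k = (k+1)(k+2) a_{k+2} / ((k - 3)(k + 3)):
  a_1 = (2)(3)(4) / ((1 - 3)(1 + 3)) = 24/(-8) = -3
Hence T_3(x) = 4 x^3 - 3 x.

T_3(x); series = 4 x^3 - 3 x


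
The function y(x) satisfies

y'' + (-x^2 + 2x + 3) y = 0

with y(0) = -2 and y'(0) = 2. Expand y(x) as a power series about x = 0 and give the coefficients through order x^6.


Ansatz: y(x) = sum_{n>=0} a_n x^n, so y'(x) = sum_{n>=1} n a_n x^(n-1) and y''(x) = sum_{n>=2} n(n-1) a_n x^(n-2).
Substitute into P(x) y'' + Q(x) y' + R(x) y = 0 with P(x) = 1, Q(x) = 0, R(x) = -x^2 + 2x + 3, and match powers of x.
Initial conditions: a_0 = -2, a_1 = 2.
Setting the coefficient of each power of x to zero and solving order by order (substituting the coefficients already found):
  x^0: 2 a_2 + 3 a_0 = 0  ->  2 a_2 = -3 a_0 = 6  ->  a_2 = 3
  x^1: 6 a_3 + 3 a_1 + 2 a_0 = 0  ->  6 a_3 = -3 a_1 - 2 a_0 = -2  ->  a_3 = -1/3
  x^2: 12 a_4 + 3 a_2 + 2 a_1 - a_0 = 0  ->  12 a_4 = -3 a_2 - 2 a_1 + a_0 = -15  ->  a_4 = -5/4
  x^3: 20 a_5 + 3 a_3 + 2 a_2 - a_1 = 0  ->  20 a_5 = -3 a_3 - 2 a_2 + a_1 = -3  ->  a_5 = -3/20
  x^4: 30 a_6 + 3 a_4 + 2 a_3 - a_2 = 0  ->  30 a_6 = -3 a_4 - 2 a_3 + a_2 = 89/12  ->  a_6 = 89/360
Truncated series: y(x) = -2 + 2 x + 3 x^2 - (1/3) x^3 - (5/4) x^4 - (3/20) x^5 + (89/360) x^6 + O(x^7).

a_0 = -2; a_1 = 2; a_2 = 3; a_3 = -1/3; a_4 = -5/4; a_5 = -3/20; a_6 = 89/360


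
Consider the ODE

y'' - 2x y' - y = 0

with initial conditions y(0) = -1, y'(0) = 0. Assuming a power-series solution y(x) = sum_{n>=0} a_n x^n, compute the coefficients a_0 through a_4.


Ansatz: y(x) = sum_{n>=0} a_n x^n, so y'(x) = sum_{n>=1} n a_n x^(n-1) and y''(x) = sum_{n>=2} n(n-1) a_n x^(n-2).
Substitute into P(x) y'' + Q(x) y' + R(x) y = 0 with P(x) = 1, Q(x) = -2x, R(x) = -1, and match powers of x.
Initial conditions: a_0 = -1, a_1 = 0.
Setting the coefficient of each power of x to zero and solving order by order (substituting the coefficients already found):
  x^0: 2 a_2 - a_0 = 0  ->  2 a_2 = a_0 = -1  ->  a_2 = -1/2
  x^1: 6 a_3 - 3 a_1 = 0  ->  6 a_3 = 3 a_1 = 0  ->  a_3 = 0
  x^2: 12 a_4 - 5 a_2 = 0  ->  12 a_4 = 5 a_2 = -5/2  ->  a_4 = -5/24
Truncated series: y(x) = -1 - (1/2) x^2 - (5/24) x^4 + O(x^5).

a_0 = -1; a_1 = 0; a_2 = -1/2; a_3 = 0; a_4 = -5/24


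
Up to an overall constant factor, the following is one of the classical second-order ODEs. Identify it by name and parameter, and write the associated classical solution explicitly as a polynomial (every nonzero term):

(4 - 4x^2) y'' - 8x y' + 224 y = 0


All three coefficients share the factor 4; dividing through by 4 gives  (1 - x^2) y'' - 2x y' + 56 y = 0.
This matches the Legendre equation (1 - x^2) y'' - 2x y' + n(n+1) y = 0 (note the -2x y' term) with n(n+1) = 56, so n = 7; the polynomial solution is P_7(x).
With y = sum_k a_k x^k, matching x^k gives (k+2)(k+1) a_{k+2} = [k(k+1) - n(n+1)] a_k = (k - 7)(k + 8) a_k. The right side vanishes at k = 7, so the series with the parity of 7 terminates at degree 7.
Standard normalization (P_n(1) = 1): leading coefficient (2n)!/(2^n (n!)^2) = 87178291200/(128*25401600) = 429/16, so a_7 = 429/16. Work downward with a_k = (k+1)(k+2) a_{k+2} / ((k - 7)(k + 8)):
  a_5 = (6)(7)(429/16) / ((5 - 7)(5 + 8)) = (9009/8)/(-26) = -693/16
  a_3 = (4)(5)(-693/16) / ((3 - 7)(3 + 8)) = (-3465/4)/(-44) = 315/16
  a_1 = (2)(3)(315/16) / ((1 - 7)(1 + 8)) = (945/8)/(-54) = -35/16
Hence P_7(x) = 429 x^7/16 - 693 x^5/16 + 315 x^3/16 - 35 x/16.

P_7(x); series = 429 x^7/16 - 693 x^5/16 + 315 x^3/16 - 35 x/16


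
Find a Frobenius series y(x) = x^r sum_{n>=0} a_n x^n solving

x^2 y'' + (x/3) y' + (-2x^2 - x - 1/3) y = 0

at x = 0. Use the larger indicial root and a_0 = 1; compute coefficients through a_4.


Write in Frobenius form y'' + (p(x)/x) y' + (q(x)/x^2) y = 0:
  p(x) = 1/3,  q(x) = -2x^2 - x - 1/3.
Indicial equation: r(r-1) + (1/3) r + (-1/3) = 0 -> roots r_1 = 1, r_2 = -1/3.
Take r = r_1 = 1. Let y(x) = x^r sum_{n>=0} a_n x^n with a_0 = 1.
Substitute y = x^r sum a_n x^n and match x^{r+n}. The recurrence is
  D(n) a_n - 1 a_{n-1} - 2 a_{n-2} = 0,  where D(n) = (r+n)(r+n-1) + (1/3)(r+n) + (-1/3).
  a_n = [1 a_{n-1} + 2 a_{n-2}] / D(n).
Since the indicial polynomial factors as (r - r_1)(r - r_2), D(n) = (r_1 + n - r_1)(r_1 + n - r_2) = n(n + 4/3).
Evaluating step by step (a_0 = 1):
  n = 1: D(1) = 1(1 + 4/3) = 7/3; numerator = 1(1) = 1; a_1 = (1)/(7/3) = 3/7
  n = 2: D(2) = 2(2 + 4/3) = 20/3; numerator = 1(3/7) + 2(1) = 17/7; a_2 = (17/7)/(20/3) = 51/140
  n = 3: D(3) = 3(3 + 4/3) = 13; numerator = 1(51/140) + 2(3/7) = 171/140; a_3 = (171/140)/(13) = 171/1820
  n = 4: D(4) = 4(4 + 4/3) = 64/3; numerator = 1(171/1820) + 2(51/140) = 1497/1820; a_4 = (1497/1820)/(64/3) = 4491/116480

r = 1; a_0 = 1; a_1 = 3/7; a_2 = 51/140; a_3 = 171/1820; a_4 = 4491/116480


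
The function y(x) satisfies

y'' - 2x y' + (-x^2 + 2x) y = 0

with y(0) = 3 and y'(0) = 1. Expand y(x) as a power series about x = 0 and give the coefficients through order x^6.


Ansatz: y(x) = sum_{n>=0} a_n x^n, so y'(x) = sum_{n>=1} n a_n x^(n-1) and y''(x) = sum_{n>=2} n(n-1) a_n x^(n-2).
Substitute into P(x) y'' + Q(x) y' + R(x) y = 0 with P(x) = 1, Q(x) = -2x, R(x) = -x^2 + 2x, and match powers of x.
Initial conditions: a_0 = 3, a_1 = 1.
Setting the coefficient of each power of x to zero and solving order by order (substituting the coefficients already found):
  x^0: 2 a_2 = 0  ->  a_2 = 0
  x^1: 6 a_3 - 2 a_1 + 2 a_0 = 0  ->  6 a_3 = 2 a_1 - 2 a_0 = -4  ->  a_3 = -2/3
  x^2: 12 a_4 - 4 a_2 + 2 a_1 - a_0 = 0  ->  12 a_4 = 4 a_2 - 2 a_1 + a_0 = 1  ->  a_4 = 1/12
  x^3: 20 a_5 - 6 a_3 + 2 a_2 - a_1 = 0  ->  20 a_5 = 6 a_3 - 2 a_2 + a_1 = -3  ->  a_5 = -3/20
  x^4: 30 a_6 - 8 a_4 + 2 a_3 - a_2 = 0  ->  30 a_6 = 8 a_4 - 2 a_3 + a_2 = 2  ->  a_6 = 1/15
Truncated series: y(x) = 3 + x - (2/3) x^3 + (1/12) x^4 - (3/20) x^5 + (1/15) x^6 + O(x^7).

a_0 = 3; a_1 = 1; a_2 = 0; a_3 = -2/3; a_4 = 1/12; a_5 = -3/20; a_6 = 1/15


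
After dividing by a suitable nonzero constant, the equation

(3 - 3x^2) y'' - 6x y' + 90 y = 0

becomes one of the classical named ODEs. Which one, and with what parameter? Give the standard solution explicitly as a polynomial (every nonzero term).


All three coefficients share the factor 3; dividing through by 3 gives  (1 - x^2) y'' - 2x y' + 30 y = 0.
This matches the Legendre equation (1 - x^2) y'' - 2x y' + n(n+1) y = 0 (note the -2x y' term) with n(n+1) = 30, so n = 5; the polynomial solution is P_5(x).
With y = sum_k a_k x^k, matching x^k gives (k+2)(k+1) a_{k+2} = [k(k+1) - n(n+1)] a_k = (k - 5)(k + 6) a_k. The right side vanishes at k = 5, so the series with the parity of 5 terminates at degree 5.
Standard normalization (P_n(1) = 1): leading coefficient (2n)!/(2^n (n!)^2) = 3628800/(32*14400) = 63/8, so a_5 = 63/8. Work downward with a_k = (k+1)(k+2) a_{k+2} / ((k - 5)(k + 6)):
  a_3 = (4)(5)(63/8) / ((3 - 5)(3 + 6)) = (315/2)/(-18) = -35/4
  a_1 = (2)(3)(-35/4) / ((1 - 5)(1 + 6)) = (-105/2)/(-28) = 15/8
Hence P_5(x) = 63 x^5/8 - 35 x^3/4 + 15 x/8.

P_5(x); series = 63 x^5/8 - 35 x^3/4 + 15 x/8


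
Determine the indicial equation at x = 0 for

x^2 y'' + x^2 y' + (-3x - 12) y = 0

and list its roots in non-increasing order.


Divide by x^2 to reach normal form y'' + P_1(x) y' + P_2(x) y = 0 with P_1(x) = 1 and P_2(x) = -3/x - 12/x^2.
x = 0 is a singular point because the y-coefficient -3/x - 12/x^2 has a pole at x = 0.
It is a regular singular point because x P_1(x) = p(x) = x and x^2 P_2(x) = q(x) = -3x - 12 are polynomials, hence analytic at x = 0.
p(0) = 0,  q(0) = -12.
Indicial equation: r(r-1) + p(0) r + q(0) = 0, i.e. r^2 + (p(0) - 1) r + q(0) = 0, i.e. r^2 - 1 r - 12 = 0.
Discriminant: (-1)^2 - 4(-12) = 49, so r = (1 ± 7)/2.
Solving: r_1 = 4, r_2 = -3.

indicial: r^2 - 1 r - 12 = 0; roots r_1 = 4, r_2 = -3


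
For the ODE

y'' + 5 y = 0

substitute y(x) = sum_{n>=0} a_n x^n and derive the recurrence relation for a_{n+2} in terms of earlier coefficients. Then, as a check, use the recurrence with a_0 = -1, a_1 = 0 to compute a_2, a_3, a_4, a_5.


Substitute y = sum_n a_n x^n into y'' + (const) y = 0.
y''(x) = sum_{n>=0} (n+2)(n+1) a_{n+2} x^n.
The ODE becomes sum_n [(n+2)(n+1) a_{n+2} + 5 a_n] x^n = 0.
Setting each coefficient to zero gives the recurrence:
  (n+2)(n+1) a_{n+2} + 5 a_n = 0,
  a_{n+2} = -5 / ((n+1)(n+2)) a_n.

Check with a_0 = -1, a_1 = 0 (apply the recurrence for n = 0, 1, 2, 3): a_0 = -1, a_1 = 0, a_2 = 5/2, a_3 = 0, a_4 = -25/24, a_5 = 0.

a_{n+2} = -5/((n+1)(n+2)) * a_n; check: a_0 = -1, a_1 = 0, a_2 = 5/2, a_3 = 0, a_4 = -25/24, a_5 = 0


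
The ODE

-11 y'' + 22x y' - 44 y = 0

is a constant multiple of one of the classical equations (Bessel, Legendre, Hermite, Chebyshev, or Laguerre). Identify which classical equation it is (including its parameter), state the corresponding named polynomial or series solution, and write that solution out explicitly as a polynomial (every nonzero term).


All three coefficients share the factor -11; dividing through by -11 gives  y'' - 2x y' + 4 y = 0.
This matches the Hermite equation y'' - 2x y' + 2n y = 0 with 2n = 4, so n = 2; the polynomial solution is H_2(x).
With y = sum_k a_k x^k, matching x^k gives (k+2)(k+1) a_{k+2} = 2(k - n) a_k = 2(k - 2) a_k. The right side vanishes at k = 2, so the series with the parity of 2 terminates at degree 2.
Standard normalization: leading coefficient of H_n is 2^n, so a_2 = 2^2 = 4. Work downward with a_k = (k+1)(k+2) a_{k+2} / (2(k - n)):
  a_0 = (1)(2)(4) / (2(0 - 2)) = 8/(-4) = -2
Hence H_2(x) = 4 x^2 - 2.

H_2(x); series = 4 x^2 - 2


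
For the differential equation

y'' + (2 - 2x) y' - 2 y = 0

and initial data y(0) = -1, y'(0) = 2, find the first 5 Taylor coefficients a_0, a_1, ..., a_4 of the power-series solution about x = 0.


Ansatz: y(x) = sum_{n>=0} a_n x^n, so y'(x) = sum_{n>=1} n a_n x^(n-1) and y''(x) = sum_{n>=2} n(n-1) a_n x^(n-2).
Substitute into P(x) y'' + Q(x) y' + R(x) y = 0 with P(x) = 1, Q(x) = 2 - 2x, R(x) = -2, and match powers of x.
Initial conditions: a_0 = -1, a_1 = 2.
Setting the coefficient of each power of x to zero and solving order by order (substituting the coefficients already found):
  x^0: 2 a_2 + 2 a_1 - 2 a_0 = 0  ->  2 a_2 = -2 a_1 + 2 a_0 = -6  ->  a_2 = -3
  x^1: 6 a_3 + 4 a_2 - 4 a_1 = 0  ->  6 a_3 = -4 a_2 + 4 a_1 = 20  ->  a_3 = 10/3
  x^2: 12 a_4 + 6 a_3 - 6 a_2 = 0  ->  12 a_4 = -6 a_3 + 6 a_2 = -38  ->  a_4 = -19/6
Truncated series: y(x) = -1 + 2 x - 3 x^2 + (10/3) x^3 - (19/6) x^4 + O(x^5).

a_0 = -1; a_1 = 2; a_2 = -3; a_3 = 10/3; a_4 = -19/6


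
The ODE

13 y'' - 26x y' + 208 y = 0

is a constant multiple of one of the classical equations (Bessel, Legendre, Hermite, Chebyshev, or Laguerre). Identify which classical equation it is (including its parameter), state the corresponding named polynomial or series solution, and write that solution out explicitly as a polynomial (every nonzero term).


All three coefficients share the factor 13; dividing through by 13 gives  y'' - 2x y' + 16 y = 0.
This matches the Hermite equation y'' - 2x y' + 2n y = 0 with 2n = 16, so n = 8; the polynomial solution is H_8(x).
With y = sum_k a_k x^k, matching x^k gives (k+2)(k+1) a_{k+2} = 2(k - n) a_k = 2(k - 8) a_k. The right side vanishes at k = 8, so the series with the parity of 8 terminates at degree 8.
Standard normalization: leading coefficient of H_n is 2^n, so a_8 = 2^8 = 256. Work downward with a_k = (k+1)(k+2) a_{k+2} / (2(k - n)):
  a_6 = (7)(8)(256) / (2(6 - 8)) = 14336/(-4) = -3584
  a_4 = (5)(6)(-3584) / (2(4 - 8)) = -107520/(-8) = 13440
  a_2 = (3)(4)(13440) / (2(2 - 8)) = 161280/(-12) = -13440
  a_0 = (1)(2)(-13440) / (2(0 - 8)) = -26880/(-16) = 1680
Hence H_8(x) = 256 x^8 - 3584 x^6 + 13440 x^4 - 13440 x^2 + 1680.

H_8(x); series = 256 x^8 - 3584 x^6 + 13440 x^4 - 13440 x^2 + 1680


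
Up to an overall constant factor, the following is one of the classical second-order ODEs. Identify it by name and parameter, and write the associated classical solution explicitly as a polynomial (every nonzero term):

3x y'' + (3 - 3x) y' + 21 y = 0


All three coefficients share the factor 3; dividing through by 3 gives  x y'' + (1 - x) y' + 7 y = 0.
This matches the Laguerre equation x y'' + (1 - x) y' + n y = 0 with n = 7; the polynomial solution is L_7(x).
With y = sum_k a_k x^k, matching x^k gives (k+1)k a_{k+1} + (k+1) a_{k+1} - k a_k + n a_k = 0, i.e. (k+1)^2 a_{k+1} = (k - n) a_k = (k - 7) a_k. The right side vanishes at k = 7, so the series terminates at degree 7.
Standard normalization L_n(0) = 1 gives a_0 = 1. Work upward with a_{k+1} = (k - 7) a_k / (k+1)^2:
  a_1 = (0 - 7)(1) / 1^2 = -7/1 = -7
  a_2 = (1 - 7)(-7) / 2^2 = 42/4 = 21/2
  a_3 = (2 - 7)(21/2) / 3^2 = (-105/2)/9 = -35/6
  a_4 = (3 - 7)(-35/6) / 4^2 = (70/3)/16 = 35/24
  a_5 = (4 - 7)(35/24) / 5^2 = (-35/8)/25 = -7/40
  a_6 = (5 - 7)(-7/40) / 6^2 = (7/20)/36 = 7/720
  a_7 = (6 - 7)(7/720) / 7^2 = (-7/720)/49 = -1/5040
Hence L_7(x) = -x^7/5040 + 7 x^6/720 - 7 x^5/40 + 35 x^4/24 - 35 x^3/6 + 21 x^2/2 - 7 x + 1.

L_7(x); series = -x^7/5040 + 7 x^6/720 - 7 x^5/40 + 35 x^4/24 - 35 x^3/6 + 21 x^2/2 - 7 x + 1


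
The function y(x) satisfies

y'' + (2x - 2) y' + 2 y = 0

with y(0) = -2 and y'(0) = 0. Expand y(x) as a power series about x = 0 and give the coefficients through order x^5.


Ansatz: y(x) = sum_{n>=0} a_n x^n, so y'(x) = sum_{n>=1} n a_n x^(n-1) and y''(x) = sum_{n>=2} n(n-1) a_n x^(n-2).
Substitute into P(x) y'' + Q(x) y' + R(x) y = 0 with P(x) = 1, Q(x) = 2x - 2, R(x) = 2, and match powers of x.
Initial conditions: a_0 = -2, a_1 = 0.
Setting the coefficient of each power of x to zero and solving order by order (substituting the coefficients already found):
  x^0: 2 a_2 - 2 a_1 + 2 a_0 = 0  ->  2 a_2 = 2 a_1 - 2 a_0 = 4  ->  a_2 = 2
  x^1: 6 a_3 - 4 a_2 + 4 a_1 = 0  ->  6 a_3 = 4 a_2 - 4 a_1 = 8  ->  a_3 = 4/3
  x^2: 12 a_4 - 6 a_3 + 6 a_2 = 0  ->  12 a_4 = 6 a_3 - 6 a_2 = -4  ->  a_4 = -1/3
  x^3: 20 a_5 - 8 a_4 + 8 a_3 = 0  ->  20 a_5 = 8 a_4 - 8 a_3 = -40/3  ->  a_5 = -2/3
Truncated series: y(x) = -2 + 2 x^2 + (4/3) x^3 - (1/3) x^4 - (2/3) x^5 + O(x^6).

a_0 = -2; a_1 = 0; a_2 = 2; a_3 = 4/3; a_4 = -1/3; a_5 = -2/3


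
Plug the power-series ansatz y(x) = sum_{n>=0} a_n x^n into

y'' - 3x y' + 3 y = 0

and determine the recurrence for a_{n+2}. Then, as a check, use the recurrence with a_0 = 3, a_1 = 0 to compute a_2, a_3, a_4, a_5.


Substitute y = sum_n a_n x^n.
y''(x) has coefficient (n+2)(n+1) a_{n+2} at x^n;
-3 x y'(x) has coefficient -3 n a_n at x^n (shift);
3 y(x) has coefficient 3 a_n at x^n.
Matching x^n: (n+2)(n+1) a_{n+2} + (-3n + 3) a_n = 0.
Thus a_{n+2} = (3n - 3) / ((n+1)(n+2)) * a_n.

Check with a_0 = 3, a_1 = 0 (apply the recurrence for n = 0, 1, 2, 3): a_0 = 3, a_1 = 0, a_2 = -9/2, a_3 = 0, a_4 = -9/8, a_5 = 0.

a_(n+2) = (3n - 3) / ((n+1)(n+2)) * a_n; check: a_0 = 3, a_1 = 0, a_2 = -9/2, a_3 = 0, a_4 = -9/8, a_5 = 0


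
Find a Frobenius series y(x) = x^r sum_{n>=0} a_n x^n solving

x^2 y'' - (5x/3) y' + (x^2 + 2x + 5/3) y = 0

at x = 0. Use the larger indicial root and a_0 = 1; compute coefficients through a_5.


Write in Frobenius form y'' + (p(x)/x) y' + (q(x)/x^2) y = 0:
  p(x) = -5/3,  q(x) = x^2 + 2x + 5/3.
Indicial equation: r(r-1) + (-5/3) r + (5/3) = 0 -> roots r_1 = 5/3, r_2 = 1.
Take r = r_1 = 5/3. Let y(x) = x^r sum_{n>=0} a_n x^n with a_0 = 1.
Substitute y = x^r sum a_n x^n and match x^{r+n}. The recurrence is
  D(n) a_n + 2 a_{n-1} + 1 a_{n-2} = 0,  where D(n) = (r+n)(r+n-1) + (-5/3)(r+n) + (5/3).
  a_n = [-2 a_{n-1} - 1 a_{n-2}] / D(n).
Since the indicial polynomial factors as (r - r_1)(r - r_2), D(n) = (r_1 + n - r_1)(r_1 + n - r_2) = n(n + 2/3).
Evaluating step by step (a_0 = 1):
  n = 1: D(1) = 1(1 + 2/3) = 5/3; numerator = -2(1) = -2; a_1 = (-2)/(5/3) = -6/5
  n = 2: D(2) = 2(2 + 2/3) = 16/3; numerator = -2(-6/5) - 1(1) = 7/5; a_2 = (7/5)/(16/3) = 21/80
  n = 3: D(3) = 3(3 + 2/3) = 11; numerator = -2(21/80) - 1(-6/5) = 27/40; a_3 = (27/40)/(11) = 27/440
  n = 4: D(4) = 4(4 + 2/3) = 56/3; numerator = -2(27/440) - 1(21/80) = -339/880; a_4 = (-339/880)/(56/3) = -1017/49280
  n = 5: D(5) = 5(5 + 2/3) = 85/3; numerator = -2(-1017/49280) - 1(27/440) = -9/448; a_5 = (-9/448)/(85/3) = -27/38080

r = 5/3; a_0 = 1; a_1 = -6/5; a_2 = 21/80; a_3 = 27/440; a_4 = -1017/49280; a_5 = -27/38080


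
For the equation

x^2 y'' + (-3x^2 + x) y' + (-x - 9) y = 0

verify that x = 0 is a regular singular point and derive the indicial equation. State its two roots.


Divide by x^2 to reach normal form y'' + P_1(x) y' + P_2(x) y = 0 with P_1(x) = -3 + 1/x and P_2(x) = -1/x - 9/x^2.
x = 0 is a singular point because the y'-coefficient -3 + 1/x has a pole at x = 0 and the y-coefficient -1/x - 9/x^2 has a pole at x = 0.
It is a regular singular point because x P_1(x) = p(x) = 1 - 3x and x^2 P_2(x) = q(x) = -x - 9 are polynomials, hence analytic at x = 0.
p(0) = 1,  q(0) = -9.
Indicial equation: r(r-1) + p(0) r + q(0) = 0, i.e. r^2 + (p(0) - 1) r + q(0) = 0, i.e. r^2 - 9 = 0.
Discriminant: (0)^2 - 4(-9) = 36, so r = (0 ± 6)/2.
Solving: r_1 = 3, r_2 = -3.

indicial: r^2 - 9 = 0; roots r_1 = 3, r_2 = -3
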